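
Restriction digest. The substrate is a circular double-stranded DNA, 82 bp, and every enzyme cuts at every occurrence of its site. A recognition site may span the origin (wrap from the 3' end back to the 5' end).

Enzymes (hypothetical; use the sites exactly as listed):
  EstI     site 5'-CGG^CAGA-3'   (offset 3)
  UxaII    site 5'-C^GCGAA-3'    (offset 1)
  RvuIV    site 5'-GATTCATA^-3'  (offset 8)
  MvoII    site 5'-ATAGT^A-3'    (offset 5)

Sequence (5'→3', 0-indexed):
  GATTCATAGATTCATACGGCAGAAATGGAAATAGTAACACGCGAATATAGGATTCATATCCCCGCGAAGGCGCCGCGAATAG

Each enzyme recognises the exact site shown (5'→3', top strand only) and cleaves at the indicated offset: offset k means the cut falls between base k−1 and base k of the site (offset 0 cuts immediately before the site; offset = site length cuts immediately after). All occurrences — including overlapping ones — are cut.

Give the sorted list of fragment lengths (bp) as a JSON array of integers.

[3,5,5,8,11,16,16,18]

Site scan:
  EstI CGGCAGA/3: at [16] ⇒ [19]
  UxaII CGCGAA/1: at [39, 62, 73] ⇒ [40, 63, 74]
  RvuIV GATTCATA/8: at [0, 8, 50] ⇒ [8, 16, 58]
  MvoII ATAGTA/5: at [30] ⇒ [35]

Pooled cuts: [8, 16, 19, 35, 40, 58, 63, 74]

Fragments:
  8→16: 8 bp
  16→19: 3 bp
  19→35: 16 bp
  35→40: 5 bp
  40→58: 18 bp
  58→63: 5 bp
  63→74: 11 bp
  74→8 (wrap): 82-74+8 = 16 bp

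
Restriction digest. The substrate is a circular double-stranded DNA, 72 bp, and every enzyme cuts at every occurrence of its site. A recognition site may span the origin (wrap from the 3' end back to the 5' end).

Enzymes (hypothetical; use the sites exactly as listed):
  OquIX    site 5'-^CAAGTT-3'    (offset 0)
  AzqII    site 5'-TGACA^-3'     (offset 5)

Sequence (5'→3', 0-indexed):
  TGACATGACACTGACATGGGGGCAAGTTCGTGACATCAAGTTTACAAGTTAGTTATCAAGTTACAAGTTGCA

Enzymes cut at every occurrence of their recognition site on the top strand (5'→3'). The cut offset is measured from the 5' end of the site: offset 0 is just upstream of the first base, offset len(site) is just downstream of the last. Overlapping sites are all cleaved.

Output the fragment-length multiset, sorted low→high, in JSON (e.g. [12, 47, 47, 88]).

Scan for sites:
  OquIX CAAGTT/0: at [22, 36, 44, 56, 63] ⇒ [22, 36, 44, 56, 63]
  AzqII TGACA/5: at [0, 5, 11, 30] ⇒ [5, 10, 16, 35]

Pooled cuts: [5, 10, 16, 22, 35, 36, 44, 56, 63]

Fragments:
  5→10: 5 bp
  10→16: 6 bp
  16→22: 6 bp
  22→35: 13 bp
  35→36: 1 bp
  36→44: 8 bp
  44→56: 12 bp
  56→63: 7 bp
  63→5 (wrap): 72-63+5 = 14 bp

[1,5,6,6,7,8,12,13,14]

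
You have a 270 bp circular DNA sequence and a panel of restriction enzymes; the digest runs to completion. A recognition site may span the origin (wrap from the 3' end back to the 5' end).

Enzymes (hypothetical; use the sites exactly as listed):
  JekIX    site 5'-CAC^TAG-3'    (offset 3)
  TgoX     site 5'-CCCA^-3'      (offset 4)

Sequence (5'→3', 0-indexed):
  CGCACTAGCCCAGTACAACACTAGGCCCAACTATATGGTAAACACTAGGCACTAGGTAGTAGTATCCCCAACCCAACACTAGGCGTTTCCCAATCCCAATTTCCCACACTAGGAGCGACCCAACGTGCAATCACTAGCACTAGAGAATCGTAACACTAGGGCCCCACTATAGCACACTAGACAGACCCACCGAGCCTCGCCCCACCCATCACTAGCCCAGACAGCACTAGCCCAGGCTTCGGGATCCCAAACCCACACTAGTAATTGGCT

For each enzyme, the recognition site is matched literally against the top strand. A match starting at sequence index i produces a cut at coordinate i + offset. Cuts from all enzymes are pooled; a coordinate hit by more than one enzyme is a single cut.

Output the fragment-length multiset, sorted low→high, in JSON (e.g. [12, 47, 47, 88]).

Per-enzyme occurrences:
  JekIX (CACTAG, off=3): starts [2, 18, 42, 49, 76, 106, 131, 137, 153, 174, 209, 224, 255] → cuts [5, 21, 45, 52, 79, 109, 134, 140, 156, 177, 212, 227, 258]
  TgoX (CCCA, off=4): starts [8, 25, 66, 71, 88, 94, 102, 118, 162, 185, 200, 204, 215, 230, 245, 251] → cuts [12, 29, 70, 75, 92, 98, 106, 122, 166, 189, 204, 208, 219, 234, 249, 255]

Pooled cuts: [5, 12, 21, 29, 45, 52, 70, 75, 79, 92, 98, 106, 109, 122, 134, 140, 156, 166, 177, 189, 204, 208, 212, 219, 227, 234, 249, 255, 258]

Fragments:
  5→12: 7 bp
  12→21: 9 bp
  21→29: 8 bp
  29→45: 16 bp
  45→52: 7 bp
  52→70: 18 bp
  70→75: 5 bp
  75→79: 4 bp
  79→92: 13 bp
  92→98: 6 bp
  98→106: 8 bp
  106→109: 3 bp
  109→122: 13 bp
  122→134: 12 bp
  134→140: 6 bp
  140→156: 16 bp
  156→166: 10 bp
  166→177: 11 bp
  177→189: 12 bp
  189→204: 15 bp
  204→208: 4 bp
  208→212: 4 bp
  212→219: 7 bp
  219→227: 8 bp
  227→234: 7 bp
  234→249: 15 bp
  249→255: 6 bp
  255→258: 3 bp
  258→5 (wrap): 270-258+5 = 17 bp

[3,3,4,4,4,5,6,6,6,7,7,7,7,8,8,8,9,10,11,12,12,13,13,15,15,16,16,17,18]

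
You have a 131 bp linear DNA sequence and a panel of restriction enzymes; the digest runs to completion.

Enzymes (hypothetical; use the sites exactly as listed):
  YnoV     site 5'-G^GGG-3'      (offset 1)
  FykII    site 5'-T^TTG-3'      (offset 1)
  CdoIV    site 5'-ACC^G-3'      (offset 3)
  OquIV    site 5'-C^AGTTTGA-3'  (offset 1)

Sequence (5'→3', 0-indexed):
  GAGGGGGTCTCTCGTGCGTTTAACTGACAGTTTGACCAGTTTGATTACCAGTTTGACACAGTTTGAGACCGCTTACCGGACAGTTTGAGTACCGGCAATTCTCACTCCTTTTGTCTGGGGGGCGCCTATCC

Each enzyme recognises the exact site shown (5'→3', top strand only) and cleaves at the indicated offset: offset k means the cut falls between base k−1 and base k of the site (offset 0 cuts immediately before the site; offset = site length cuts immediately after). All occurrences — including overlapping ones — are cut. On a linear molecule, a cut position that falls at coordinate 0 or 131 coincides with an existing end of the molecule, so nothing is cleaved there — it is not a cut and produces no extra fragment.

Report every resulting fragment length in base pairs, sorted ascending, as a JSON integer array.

Site scan:
  YnoV GGGG/1: at [2, 3, 116, 117, 118] ⇒ [3, 4, 117, 118, 119]
  FykII TTTG/1: at [30, 39, 51, 61, 83, 109] ⇒ [31, 40, 52, 62, 84, 110]
  CdoIV ACCG/3: at [67, 74, 90] ⇒ [70, 77, 93]
  OquIV CAGTTTGA/1: at [27, 36, 48, 58, 80] ⇒ [28, 37, 49, 59, 81]

All cut coordinates (distinct, sorted): [3, 4, 28, 31, 37, 40, 49, 52, 59, 62, 70, 77, 81, 84, 93, 110, 117, 118, 119]

Fragment lengths:
  [0,3): 3 bp
  [3,4): 1 bp
  [4,28): 24 bp
  [28,31): 3 bp
  [31,37): 6 bp
  [37,40): 3 bp
  [40,49): 9 bp
  [49,52): 3 bp
  [52,59): 7 bp
  [59,62): 3 bp
  [62,70): 8 bp
  [70,77): 7 bp
  [77,81): 4 bp
  [81,84): 3 bp
  [84,93): 9 bp
  [93,110): 17 bp
  [110,117): 7 bp
  [117,118): 1 bp
  [118,119): 1 bp
  [119,131): 12 bp

[1,1,1,3,3,3,3,3,3,4,6,7,7,7,8,9,9,12,17,24]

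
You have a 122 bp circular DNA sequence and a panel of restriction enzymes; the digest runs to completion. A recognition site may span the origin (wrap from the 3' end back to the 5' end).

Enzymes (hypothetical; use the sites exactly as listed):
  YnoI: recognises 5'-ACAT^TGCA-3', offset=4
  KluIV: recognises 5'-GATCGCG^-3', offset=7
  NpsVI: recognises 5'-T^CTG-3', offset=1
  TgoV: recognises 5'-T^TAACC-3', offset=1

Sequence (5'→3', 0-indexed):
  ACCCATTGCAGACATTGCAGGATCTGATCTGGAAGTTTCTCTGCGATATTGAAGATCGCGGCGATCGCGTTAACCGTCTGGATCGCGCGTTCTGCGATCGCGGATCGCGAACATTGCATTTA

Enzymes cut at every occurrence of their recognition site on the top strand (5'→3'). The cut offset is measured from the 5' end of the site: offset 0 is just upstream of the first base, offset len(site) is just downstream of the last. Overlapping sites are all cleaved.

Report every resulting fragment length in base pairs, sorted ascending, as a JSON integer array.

Site scan:
  YnoI ACATTGCA/4: at [11, 110] ⇒ [15, 114]
  KluIV GATCGCG/7: at [53, 62, 80, 95, 102] ⇒ [60, 69, 87, 102, 109]
  NpsVI TCTG/1: at [22, 27, 39, 76, 90] ⇒ [23, 28, 40, 77, 91]
  TgoV TTAACC/1: at [69, 119] ⇒ [70, 120]

Pooled cuts: [15, 23, 28, 40, 60, 69, 70, 77, 87, 91, 102, 109, 114, 120]

Fragments:
  15→23: 8 bp
  23→28: 5 bp
  28→40: 12 bp
  40→60: 20 bp
  60→69: 9 bp
  69→70: 1 bp
  70→77: 7 bp
  77→87: 10 bp
  87→91: 4 bp
  91→102: 11 bp
  102→109: 7 bp
  109→114: 5 bp
  114→120: 6 bp
  120→15 (wrap): 122-120+15 = 17 bp

[1,4,5,5,6,7,7,8,9,10,11,12,17,20]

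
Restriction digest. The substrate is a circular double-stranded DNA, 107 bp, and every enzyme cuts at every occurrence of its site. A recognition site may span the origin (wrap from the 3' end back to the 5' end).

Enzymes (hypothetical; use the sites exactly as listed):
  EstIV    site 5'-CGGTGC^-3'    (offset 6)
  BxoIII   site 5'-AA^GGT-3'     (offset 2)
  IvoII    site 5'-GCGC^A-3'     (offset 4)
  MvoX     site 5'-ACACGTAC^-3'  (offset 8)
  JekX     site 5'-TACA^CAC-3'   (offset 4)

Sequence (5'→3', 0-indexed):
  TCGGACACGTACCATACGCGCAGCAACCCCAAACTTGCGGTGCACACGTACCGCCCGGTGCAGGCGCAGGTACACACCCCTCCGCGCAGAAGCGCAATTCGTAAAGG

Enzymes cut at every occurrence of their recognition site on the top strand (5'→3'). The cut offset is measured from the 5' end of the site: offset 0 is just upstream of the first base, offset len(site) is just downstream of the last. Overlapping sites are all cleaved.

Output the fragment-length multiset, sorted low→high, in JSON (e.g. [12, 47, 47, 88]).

Site scan:
  EstIV (CGGTGC, off=6): starts [37, 55] → cuts [43, 61]
  BxoIII (AAGGT, off=2): starts [103] → cuts [105]
  IvoII (GCGCA, off=4): starts [17, 63, 83, 91] → cuts [21, 67, 87, 95]
  MvoX (ACACGTAC, off=8): starts [4, 43] → cuts [12, 51]
  JekX (TACACAC, off=4): starts [70] → cuts [74]

Pooled cuts: [12, 21, 43, 51, 61, 67, 74, 87, 95, 105]

Fragments:
  12→21: 9 bp
  21→43: 22 bp
  43→51: 8 bp
  51→61: 10 bp
  61→67: 6 bp
  67→74: 7 bp
  74→87: 13 bp
  87→95: 8 bp
  95→105: 10 bp
  105→12 (wrap): 107-105+12 = 14 bp

[6,7,8,8,9,10,10,13,14,22]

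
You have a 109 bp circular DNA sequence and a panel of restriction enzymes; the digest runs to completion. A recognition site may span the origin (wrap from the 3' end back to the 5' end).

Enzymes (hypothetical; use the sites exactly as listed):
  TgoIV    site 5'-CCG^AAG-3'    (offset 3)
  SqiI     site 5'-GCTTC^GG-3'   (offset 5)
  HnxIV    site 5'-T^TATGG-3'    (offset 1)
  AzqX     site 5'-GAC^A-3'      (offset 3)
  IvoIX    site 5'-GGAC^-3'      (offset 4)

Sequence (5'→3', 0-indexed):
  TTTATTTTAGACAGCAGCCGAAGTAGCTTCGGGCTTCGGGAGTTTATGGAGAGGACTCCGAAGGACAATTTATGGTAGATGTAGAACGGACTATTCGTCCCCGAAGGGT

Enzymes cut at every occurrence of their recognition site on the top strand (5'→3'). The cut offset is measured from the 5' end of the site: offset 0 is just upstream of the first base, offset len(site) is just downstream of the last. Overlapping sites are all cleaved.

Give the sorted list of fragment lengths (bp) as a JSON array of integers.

Per-enzyme occurrences:
  TgoIV CCGAAG/3: at [17, 57, 100] ⇒ [20, 60, 103]
  SqiI GCTTCGG/5: at [25, 32] ⇒ [30, 37]
  HnxIV TTATGG/1: at [43, 69] ⇒ [44, 70]
  AzqX GACA/3: at [9, 63] ⇒ [12, 66]
  IvoIX GGAC/4: at [52, 62, 87] ⇒ [56, 66, 91]

All cut coordinates (distinct, sorted): [12, 20, 30, 37, 44, 56, 60, 66, 70, 91, 103]

Fragments:
  12→20: 8 bp
  20→30: 10 bp
  30→37: 7 bp
  37→44: 7 bp
  44→56: 12 bp
  56→60: 4 bp
  60→66: 6 bp
  66→70: 4 bp
  70→91: 21 bp
  91→103: 12 bp
  103→12 (wrap): 109-103+12 = 18 bp

[4,4,6,7,7,8,10,12,12,18,21]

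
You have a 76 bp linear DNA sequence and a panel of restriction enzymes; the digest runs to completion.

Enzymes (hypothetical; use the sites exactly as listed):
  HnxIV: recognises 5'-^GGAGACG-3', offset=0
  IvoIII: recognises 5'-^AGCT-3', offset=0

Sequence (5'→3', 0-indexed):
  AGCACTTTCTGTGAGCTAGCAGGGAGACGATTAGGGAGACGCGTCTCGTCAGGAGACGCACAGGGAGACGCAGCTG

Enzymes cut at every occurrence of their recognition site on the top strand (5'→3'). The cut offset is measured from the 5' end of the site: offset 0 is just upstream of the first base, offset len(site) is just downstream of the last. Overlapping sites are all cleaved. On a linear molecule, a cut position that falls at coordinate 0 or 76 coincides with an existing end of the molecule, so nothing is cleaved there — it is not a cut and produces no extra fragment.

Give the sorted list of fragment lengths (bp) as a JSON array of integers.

Site scan:
  HnxIV GGAGACG/0: at [22, 34, 51, 63] ⇒ [22, 34, 51, 63]
  IvoIII AGCT/0: at [13, 71] ⇒ [13, 71]

Pooled cuts: [13, 22, 34, 51, 63, 71]

Fragment lengths:
  [0,13): 13 bp
  [13,22): 9 bp
  [22,34): 12 bp
  [34,51): 17 bp
  [51,63): 12 bp
  [63,71): 8 bp
  [71,76): 5 bp

[5,8,9,12,12,13,17]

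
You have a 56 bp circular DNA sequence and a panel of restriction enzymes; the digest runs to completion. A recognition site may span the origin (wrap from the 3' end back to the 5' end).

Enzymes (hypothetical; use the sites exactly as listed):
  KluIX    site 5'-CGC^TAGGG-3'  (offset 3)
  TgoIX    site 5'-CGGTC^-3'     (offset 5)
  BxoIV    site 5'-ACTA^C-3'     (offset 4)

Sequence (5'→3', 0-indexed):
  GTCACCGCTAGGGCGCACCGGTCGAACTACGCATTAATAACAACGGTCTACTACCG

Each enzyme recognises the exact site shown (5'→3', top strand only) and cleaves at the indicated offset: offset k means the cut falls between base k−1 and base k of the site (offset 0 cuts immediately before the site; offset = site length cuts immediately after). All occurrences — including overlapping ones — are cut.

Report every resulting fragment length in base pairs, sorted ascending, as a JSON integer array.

[5,5,6,6,15,19]

Scan for sites:
  KluIX (CGCTAGGG, off=3): starts [5] → cuts [8]
  TgoIX (CGGTC, off=5): starts [18, 43, 54] → cuts [3, 23, 48]
  BxoIV (ACTAC, off=4): starts [25, 49] → cuts [29, 53]

All cut coordinates (distinct, sorted): [3, 8, 23, 29, 48, 53]

Fragment lengths:
  3→8: 5 bp
  8→23: 15 bp
  23→29: 6 bp
  29→48: 19 bp
  48→53: 5 bp
  53→3 (wrap): 56-53+3 = 6 bp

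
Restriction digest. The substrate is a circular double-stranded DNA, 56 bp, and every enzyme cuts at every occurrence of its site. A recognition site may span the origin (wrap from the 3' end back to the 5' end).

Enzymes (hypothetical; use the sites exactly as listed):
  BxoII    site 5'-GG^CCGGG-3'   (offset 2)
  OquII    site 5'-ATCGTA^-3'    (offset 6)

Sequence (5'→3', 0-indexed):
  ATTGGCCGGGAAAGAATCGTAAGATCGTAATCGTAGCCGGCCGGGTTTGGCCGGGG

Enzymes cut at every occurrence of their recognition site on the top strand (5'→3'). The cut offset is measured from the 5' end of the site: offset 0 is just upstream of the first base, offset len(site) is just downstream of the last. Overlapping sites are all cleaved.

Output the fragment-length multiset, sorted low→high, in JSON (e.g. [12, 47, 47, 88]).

[5,6,8,10,11,16]

Scan for sites:
  BxoII GGCCGGG/2: at [3, 38, 48] ⇒ [5, 40, 50]
  OquII ATCGTA/6: at [15, 23, 29] ⇒ [21, 29, 35]

Pooled cuts: [5, 21, 29, 35, 40, 50]

Fragment lengths:
  5→21: 16 bp
  21→29: 8 bp
  29→35: 6 bp
  35→40: 5 bp
  40→50: 10 bp
  50→5 (wrap): 56-50+5 = 11 bp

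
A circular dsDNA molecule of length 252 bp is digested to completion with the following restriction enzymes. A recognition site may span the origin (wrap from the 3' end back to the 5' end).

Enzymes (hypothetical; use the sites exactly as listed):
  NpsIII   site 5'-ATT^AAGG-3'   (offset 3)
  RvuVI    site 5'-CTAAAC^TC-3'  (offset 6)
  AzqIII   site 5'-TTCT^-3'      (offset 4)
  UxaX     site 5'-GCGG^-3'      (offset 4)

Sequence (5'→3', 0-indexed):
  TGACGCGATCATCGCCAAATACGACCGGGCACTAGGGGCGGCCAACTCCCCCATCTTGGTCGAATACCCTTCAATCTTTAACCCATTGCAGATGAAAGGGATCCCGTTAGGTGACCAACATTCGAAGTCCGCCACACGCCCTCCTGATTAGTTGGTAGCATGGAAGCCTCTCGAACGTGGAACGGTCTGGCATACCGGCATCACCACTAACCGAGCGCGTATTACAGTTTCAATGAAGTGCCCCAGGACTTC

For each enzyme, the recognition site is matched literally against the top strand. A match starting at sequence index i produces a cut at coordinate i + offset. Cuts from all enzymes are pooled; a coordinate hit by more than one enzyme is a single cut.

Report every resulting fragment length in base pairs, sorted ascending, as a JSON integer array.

Scan for sites:
  NpsIII (ATTAAGG, off=3): no sites
  RvuVI (CTAAACTC, off=6): no sites
  AzqIII (TTCT, off=4): starts [249] → cuts [1]
  UxaX (GCGG, off=4): starts [37] → cuts [41]

All cut coordinates (distinct, sorted): [1, 41]

Fragment lengths:
  1→41: 40 bp
  41→1 (wrap): 252-41+1 = 212 bp

[40,212]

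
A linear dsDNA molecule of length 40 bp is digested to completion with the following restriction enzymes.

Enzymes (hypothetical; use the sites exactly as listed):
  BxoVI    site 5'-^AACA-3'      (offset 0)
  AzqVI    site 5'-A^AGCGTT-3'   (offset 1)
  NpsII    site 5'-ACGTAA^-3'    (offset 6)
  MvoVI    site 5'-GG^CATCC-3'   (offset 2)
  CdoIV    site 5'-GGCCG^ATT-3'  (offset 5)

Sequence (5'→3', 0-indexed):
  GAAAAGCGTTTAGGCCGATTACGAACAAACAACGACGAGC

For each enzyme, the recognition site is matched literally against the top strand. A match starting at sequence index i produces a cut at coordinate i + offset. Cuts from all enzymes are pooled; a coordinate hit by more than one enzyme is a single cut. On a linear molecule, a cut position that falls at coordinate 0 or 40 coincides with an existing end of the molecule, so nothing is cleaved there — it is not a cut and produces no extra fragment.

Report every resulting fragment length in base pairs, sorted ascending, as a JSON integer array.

[4,4,6,13,13]

Site scan:
  BxoVI (AACA, off=0): starts [23, 27] → cuts [23, 27]
  AzqVI (AAGCGTT, off=1): starts [3] → cuts [4]
  NpsII (ACGTAA, off=6): no sites
  MvoVI (GGCATCC, off=2): no sites
  CdoIV (GGCCGATT, off=5): starts [12] → cuts [17]

All cut coordinates (distinct, sorted): [4, 17, 23, 27]

Fragments:
  [0,4): 4 bp
  [4,17): 13 bp
  [17,23): 6 bp
  [23,27): 4 bp
  [27,40): 13 bp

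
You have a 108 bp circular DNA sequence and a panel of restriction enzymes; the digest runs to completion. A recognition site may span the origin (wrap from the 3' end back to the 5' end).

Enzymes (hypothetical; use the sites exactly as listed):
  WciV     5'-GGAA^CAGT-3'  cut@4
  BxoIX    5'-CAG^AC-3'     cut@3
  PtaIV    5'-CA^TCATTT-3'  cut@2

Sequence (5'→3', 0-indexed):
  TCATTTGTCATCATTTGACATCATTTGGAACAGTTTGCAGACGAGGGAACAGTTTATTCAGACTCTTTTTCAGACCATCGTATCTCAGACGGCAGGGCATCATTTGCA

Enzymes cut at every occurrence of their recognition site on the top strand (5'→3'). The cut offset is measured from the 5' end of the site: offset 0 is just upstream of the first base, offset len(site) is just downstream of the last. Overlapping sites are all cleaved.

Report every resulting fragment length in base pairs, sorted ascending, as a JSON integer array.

[9,9,10,10,10,10,11,12,12,15]

Per-enzyme occurrences:
  WciV GGAACAGT/4: at [26, 45] ⇒ [30, 49]
  BxoIX CAGAC/3: at [37, 58, 70, 85] ⇒ [40, 61, 73, 88]
  PtaIV CATCATTT/2: at [8, 18, 97, 106] ⇒ [0, 10, 20, 99]

Pooled cuts: [0, 10, 20, 30, 40, 49, 61, 73, 88, 99]

Fragments:
  0→10: 10 bp
  10→20: 10 bp
  20→30: 10 bp
  30→40: 10 bp
  40→49: 9 bp
  49→61: 12 bp
  61→73: 12 bp
  73→88: 15 bp
  88→99: 11 bp
  99→0 (wrap): 108-99+0 = 9 bp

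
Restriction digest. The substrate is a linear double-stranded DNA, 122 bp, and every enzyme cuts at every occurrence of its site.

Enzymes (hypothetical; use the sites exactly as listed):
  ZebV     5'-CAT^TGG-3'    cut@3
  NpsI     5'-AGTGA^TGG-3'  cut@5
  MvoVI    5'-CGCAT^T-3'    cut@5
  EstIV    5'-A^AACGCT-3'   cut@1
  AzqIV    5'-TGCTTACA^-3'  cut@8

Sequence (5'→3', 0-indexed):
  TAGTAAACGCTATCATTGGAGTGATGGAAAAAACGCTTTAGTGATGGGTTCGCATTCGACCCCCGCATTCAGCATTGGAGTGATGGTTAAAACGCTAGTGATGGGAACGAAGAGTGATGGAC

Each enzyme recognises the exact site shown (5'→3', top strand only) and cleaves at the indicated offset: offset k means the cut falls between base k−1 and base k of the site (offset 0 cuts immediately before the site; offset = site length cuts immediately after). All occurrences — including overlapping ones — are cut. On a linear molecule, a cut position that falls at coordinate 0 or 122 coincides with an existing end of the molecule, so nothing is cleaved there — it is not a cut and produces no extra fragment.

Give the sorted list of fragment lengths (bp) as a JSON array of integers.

[5,5,7,7,7,8,8,11,11,11,13,13,16]

Scan for sites:
  ZebV (CATTGG, off=3): starts [13, 72] → cuts [16, 75]
  NpsI (AGTGATGG, off=5): starts [19, 39, 78, 96, 112] → cuts [24, 44, 83, 101, 117]
  MvoVI (CGCATT, off=5): starts [50, 63] → cuts [55, 68]
  EstIV (AAACGCT, off=1): starts [4, 30, 89] → cuts [5, 31, 90]
  AzqIV (TGCTTACA, off=8): no sites

All cut coordinates (distinct, sorted): [5, 16, 24, 31, 44, 55, 68, 75, 83, 90, 101, 117]

Fragment lengths:
  [0,5): 5 bp
  [5,16): 11 bp
  [16,24): 8 bp
  [24,31): 7 bp
  [31,44): 13 bp
  [44,55): 11 bp
  [55,68): 13 bp
  [68,75): 7 bp
  [75,83): 8 bp
  [83,90): 7 bp
  [90,101): 11 bp
  [101,117): 16 bp
  [117,122): 5 bp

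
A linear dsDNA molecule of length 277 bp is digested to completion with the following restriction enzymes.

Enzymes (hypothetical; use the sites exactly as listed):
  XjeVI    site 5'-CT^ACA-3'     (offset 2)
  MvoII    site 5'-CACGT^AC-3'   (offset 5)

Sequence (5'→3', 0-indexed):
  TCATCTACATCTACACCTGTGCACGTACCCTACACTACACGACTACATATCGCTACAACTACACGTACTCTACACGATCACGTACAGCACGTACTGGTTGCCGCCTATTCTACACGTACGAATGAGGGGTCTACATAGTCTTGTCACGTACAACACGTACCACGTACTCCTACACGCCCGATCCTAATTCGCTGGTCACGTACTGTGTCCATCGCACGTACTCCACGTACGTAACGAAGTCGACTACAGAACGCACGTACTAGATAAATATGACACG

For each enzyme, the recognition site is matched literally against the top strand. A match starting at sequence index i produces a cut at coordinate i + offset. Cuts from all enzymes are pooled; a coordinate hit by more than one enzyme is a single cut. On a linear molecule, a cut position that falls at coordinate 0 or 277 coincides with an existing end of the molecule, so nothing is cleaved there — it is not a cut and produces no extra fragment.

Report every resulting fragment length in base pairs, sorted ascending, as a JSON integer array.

Scan for sites:
  XjeVI CTACA/2: at [4, 10, 29, 34, 42, 52, 58, 69, 109, 130, 169, 243] ⇒ [6, 12, 31, 36, 44, 54, 60, 71, 111, 132, 171, 245]
  MvoII CACGTAC/5: at [21, 61, 78, 87, 112, 144, 153, 160, 196, 214, 223, 253] ⇒ [26, 66, 83, 92, 117, 149, 158, 165, 201, 219, 228, 258]

All cut coordinates (distinct, sorted): [6, 12, 26, 31, 36, 44, 54, 60, 66, 71, 83, 92, 111, 117, 132, 149, 158, 165, 171, 201, 219, 228, 245, 258]

Fragment lengths:
  [0,6): 6 bp
  [6,12): 6 bp
  [12,26): 14 bp
  [26,31): 5 bp
  [31,36): 5 bp
  [36,44): 8 bp
  [44,54): 10 bp
  [54,60): 6 bp
  [60,66): 6 bp
  [66,71): 5 bp
  [71,83): 12 bp
  [83,92): 9 bp
  [92,111): 19 bp
  [111,117): 6 bp
  [117,132): 15 bp
  [132,149): 17 bp
  [149,158): 9 bp
  [158,165): 7 bp
  [165,171): 6 bp
  [171,201): 30 bp
  [201,219): 18 bp
  [219,228): 9 bp
  [228,245): 17 bp
  [245,258): 13 bp
  [258,277): 19 bp

[5,5,5,6,6,6,6,6,6,7,8,9,9,9,10,12,13,14,15,17,17,18,19,19,30]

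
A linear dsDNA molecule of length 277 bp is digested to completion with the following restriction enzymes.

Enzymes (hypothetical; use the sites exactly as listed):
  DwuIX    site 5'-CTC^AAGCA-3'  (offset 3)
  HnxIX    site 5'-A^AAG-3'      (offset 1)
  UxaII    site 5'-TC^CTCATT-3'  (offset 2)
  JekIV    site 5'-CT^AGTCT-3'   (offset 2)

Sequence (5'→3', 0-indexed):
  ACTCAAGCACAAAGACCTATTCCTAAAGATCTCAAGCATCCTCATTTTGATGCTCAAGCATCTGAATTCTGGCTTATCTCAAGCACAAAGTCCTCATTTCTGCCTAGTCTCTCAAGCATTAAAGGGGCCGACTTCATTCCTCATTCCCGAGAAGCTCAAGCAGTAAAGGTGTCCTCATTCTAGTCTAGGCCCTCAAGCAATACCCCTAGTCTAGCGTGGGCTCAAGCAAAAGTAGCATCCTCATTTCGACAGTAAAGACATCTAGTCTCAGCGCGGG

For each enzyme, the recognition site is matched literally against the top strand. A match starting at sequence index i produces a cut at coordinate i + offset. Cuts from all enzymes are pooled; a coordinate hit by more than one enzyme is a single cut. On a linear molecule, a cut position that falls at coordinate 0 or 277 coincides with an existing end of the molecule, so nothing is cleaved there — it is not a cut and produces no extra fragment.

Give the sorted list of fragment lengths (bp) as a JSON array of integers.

[4,5,6,7,7,7,8,8,8,8,8,8,9,10,13,13,13,14,14,15,15,16,18,18,25]

Per-enzyme occurrences:
  DwuIX (CTCAAGCA, off=3): starts [1, 30, 52, 77, 110, 154, 191, 220] → cuts [4, 33, 55, 80, 113, 157, 194, 223]
  HnxIX (AAAG, off=1): starts [10, 24, 86, 120, 164, 228, 253] → cuts [11, 25, 87, 121, 165, 229, 254]
  UxaII (TCCTCATT, off=2): starts [38, 90, 137, 171, 237] → cuts [40, 92, 139, 173, 239]
  JekIV (CTAGTCT, off=2): starts [103, 179, 205, 261] → cuts [105, 181, 207, 263]

All cut coordinates (distinct, sorted): [4, 11, 25, 33, 40, 55, 80, 87, 92, 105, 113, 121, 139, 157, 165, 173, 181, 194, 207, 223, 229, 239, 254, 263]

Fragments:
  [0,4): 4 bp
  [4,11): 7 bp
  [11,25): 14 bp
  [25,33): 8 bp
  [33,40): 7 bp
  [40,55): 15 bp
  [55,80): 25 bp
  [80,87): 7 bp
  [87,92): 5 bp
  [92,105): 13 bp
  [105,113): 8 bp
  [113,121): 8 bp
  [121,139): 18 bp
  [139,157): 18 bp
  [157,165): 8 bp
  [165,173): 8 bp
  [173,181): 8 bp
  [181,194): 13 bp
  [194,207): 13 bp
  [207,223): 16 bp
  [223,229): 6 bp
  [229,239): 10 bp
  [239,254): 15 bp
  [254,263): 9 bp
  [263,277): 14 bp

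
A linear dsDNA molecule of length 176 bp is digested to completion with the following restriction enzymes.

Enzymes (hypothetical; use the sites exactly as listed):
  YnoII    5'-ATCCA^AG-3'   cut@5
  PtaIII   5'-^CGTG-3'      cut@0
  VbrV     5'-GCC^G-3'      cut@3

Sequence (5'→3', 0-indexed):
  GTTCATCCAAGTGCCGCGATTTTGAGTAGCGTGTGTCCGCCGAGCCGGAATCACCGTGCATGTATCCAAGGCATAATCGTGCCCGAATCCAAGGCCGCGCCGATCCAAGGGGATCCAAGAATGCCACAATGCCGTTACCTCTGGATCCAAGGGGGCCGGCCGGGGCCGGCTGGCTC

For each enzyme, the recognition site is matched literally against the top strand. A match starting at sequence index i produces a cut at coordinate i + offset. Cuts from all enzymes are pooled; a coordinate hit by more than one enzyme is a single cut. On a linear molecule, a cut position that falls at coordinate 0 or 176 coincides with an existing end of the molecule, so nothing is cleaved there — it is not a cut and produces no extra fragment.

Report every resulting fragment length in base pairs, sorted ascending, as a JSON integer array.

Scan for sites:
  YnoII (ATCCAAG, off=5): starts [4, 63, 86, 102, 112, 144] → cuts [9, 68, 91, 107, 117, 149]
  PtaIII (CGTG, off=0): starts [29, 54, 77] → cuts [29, 54, 77]
  VbrV (GCCG, off=3): starts [12, 38, 43, 93, 98, 130, 154, 158, 164] → cuts [15, 41, 46, 96, 101, 133, 157, 161, 167]

Pooled cuts: [9, 15, 29, 41, 46, 54, 68, 77, 91, 96, 101, 107, 117, 133, 149, 157, 161, 167]

Fragments:
  [0,9): 9 bp
  [9,15): 6 bp
  [15,29): 14 bp
  [29,41): 12 bp
  [41,46): 5 bp
  [46,54): 8 bp
  [54,68): 14 bp
  [68,77): 9 bp
  [77,91): 14 bp
  [91,96): 5 bp
  [96,101): 5 bp
  [101,107): 6 bp
  [107,117): 10 bp
  [117,133): 16 bp
  [133,149): 16 bp
  [149,157): 8 bp
  [157,161): 4 bp
  [161,167): 6 bp
  [167,176): 9 bp

[4,5,5,5,6,6,6,8,8,9,9,9,10,12,14,14,14,16,16]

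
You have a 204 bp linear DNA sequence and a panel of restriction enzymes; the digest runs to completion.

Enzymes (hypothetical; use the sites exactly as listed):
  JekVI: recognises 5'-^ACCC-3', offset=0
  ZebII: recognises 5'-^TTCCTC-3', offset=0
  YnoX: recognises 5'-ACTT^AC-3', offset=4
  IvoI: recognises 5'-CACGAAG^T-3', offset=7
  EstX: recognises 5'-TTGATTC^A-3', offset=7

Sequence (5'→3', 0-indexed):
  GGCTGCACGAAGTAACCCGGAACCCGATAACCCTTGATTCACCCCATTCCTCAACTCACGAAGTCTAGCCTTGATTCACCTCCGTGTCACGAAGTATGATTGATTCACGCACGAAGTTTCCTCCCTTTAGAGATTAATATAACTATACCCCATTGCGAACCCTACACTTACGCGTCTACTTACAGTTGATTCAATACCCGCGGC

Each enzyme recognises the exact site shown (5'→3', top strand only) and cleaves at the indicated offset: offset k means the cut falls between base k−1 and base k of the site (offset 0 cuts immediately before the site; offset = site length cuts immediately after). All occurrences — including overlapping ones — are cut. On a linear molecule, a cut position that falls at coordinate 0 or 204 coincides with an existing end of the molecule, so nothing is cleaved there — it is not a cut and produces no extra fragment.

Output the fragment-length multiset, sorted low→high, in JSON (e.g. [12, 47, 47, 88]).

[1,2,3,6,7,8,9,10,11,11,11,12,12,12,12,14,17,17,29]

Site scan:
  JekVI (ACCC, off=0): starts [14, 21, 29, 40, 146, 158, 195] → cuts [14, 21, 29, 40, 146, 158, 195]
  ZebII (TTCCTC, off=0): starts [46, 117] → cuts [46, 117]
  YnoX (ACTTAC, off=4): starts [165, 177] → cuts [169, 181]
  IvoI (CACGAAGT, off=7): starts [5, 56, 87, 109] → cuts [12, 63, 94, 116]
  EstX (TTGATTCA, off=7): starts [33, 70, 99, 185] → cuts [40, 77, 106, 192]

All cut coordinates (distinct, sorted): [12, 14, 21, 29, 40, 46, 63, 77, 94, 106, 116, 117, 146, 158, 169, 181, 192, 195]

Fragments:
  [0,12): 12 bp
  [12,14): 2 bp
  [14,21): 7 bp
  [21,29): 8 bp
  [29,40): 11 bp
  [40,46): 6 bp
  [46,63): 17 bp
  [63,77): 14 bp
  [77,94): 17 bp
  [94,106): 12 bp
  [106,116): 10 bp
  [116,117): 1 bp
  [117,146): 29 bp
  [146,158): 12 bp
  [158,169): 11 bp
  [169,181): 12 bp
  [181,192): 11 bp
  [192,195): 3 bp
  [195,204): 9 bp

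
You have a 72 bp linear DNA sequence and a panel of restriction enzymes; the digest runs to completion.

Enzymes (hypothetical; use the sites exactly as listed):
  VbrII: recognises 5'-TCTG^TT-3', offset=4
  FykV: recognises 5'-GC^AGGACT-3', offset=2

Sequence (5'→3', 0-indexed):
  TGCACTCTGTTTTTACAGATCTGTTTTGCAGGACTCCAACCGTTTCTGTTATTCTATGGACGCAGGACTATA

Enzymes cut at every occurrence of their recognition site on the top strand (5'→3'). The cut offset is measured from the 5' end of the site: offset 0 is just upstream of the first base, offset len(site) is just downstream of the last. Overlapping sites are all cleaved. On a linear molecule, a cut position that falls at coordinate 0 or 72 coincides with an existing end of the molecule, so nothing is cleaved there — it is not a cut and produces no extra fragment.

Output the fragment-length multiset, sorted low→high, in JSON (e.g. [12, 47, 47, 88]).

[6,9,9,14,15,19]

Site scan:
  VbrII (TCTGTT, off=4): starts [5, 19, 44] → cuts [9, 23, 48]
  FykV (GCAGGACT, off=2): starts [27, 61] → cuts [29, 63]

All cut coordinates (distinct, sorted): [9, 23, 29, 48, 63]

Fragment lengths:
  [0,9): 9 bp
  [9,23): 14 bp
  [23,29): 6 bp
  [29,48): 19 bp
  [48,63): 15 bp
  [63,72): 9 bp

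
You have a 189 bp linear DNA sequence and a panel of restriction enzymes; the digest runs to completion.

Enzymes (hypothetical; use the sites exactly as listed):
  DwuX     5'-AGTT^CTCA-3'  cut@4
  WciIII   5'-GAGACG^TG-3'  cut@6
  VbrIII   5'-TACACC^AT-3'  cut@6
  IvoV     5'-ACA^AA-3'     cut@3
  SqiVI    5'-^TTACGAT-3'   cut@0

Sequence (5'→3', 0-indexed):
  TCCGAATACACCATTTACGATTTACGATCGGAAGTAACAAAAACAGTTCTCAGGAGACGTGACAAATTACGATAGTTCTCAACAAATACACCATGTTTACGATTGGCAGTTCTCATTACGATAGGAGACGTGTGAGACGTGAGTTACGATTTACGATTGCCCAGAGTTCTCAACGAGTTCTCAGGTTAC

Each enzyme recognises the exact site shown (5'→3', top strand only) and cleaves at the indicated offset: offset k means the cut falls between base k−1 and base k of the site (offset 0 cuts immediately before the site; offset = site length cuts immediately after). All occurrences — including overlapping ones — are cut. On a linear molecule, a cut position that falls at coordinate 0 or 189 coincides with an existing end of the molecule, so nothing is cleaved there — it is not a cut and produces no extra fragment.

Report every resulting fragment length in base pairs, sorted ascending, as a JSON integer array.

[2,2,4,4,4,5,7,7,7,8,9,9,10,11,11,11,12,15,15,18,18]

Per-enzyme occurrences:
  DwuX (AGTTCTCA, off=4): starts [44, 73, 107, 164, 175] → cuts [48, 77, 111, 168, 179]
  WciIII (GAGACGTG, off=6): starts [53, 124, 133] → cuts [59, 130, 139]
  VbrIII (TACACCAT, off=6): starts [6, 86] → cuts [12, 92]
  IvoV (ACAAA, off=3): starts [36, 61, 81] → cuts [39, 64, 84]
  SqiVI (TTACGAT, off=0): starts [14, 21, 66, 96, 115, 143, 150] → cuts [14, 21, 66, 96, 115, 143, 150]

Pooled cuts: [12, 14, 21, 39, 48, 59, 64, 66, 77, 84, 92, 96, 111, 115, 130, 139, 143, 150, 168, 179]

Fragment lengths:
  [0,12): 12 bp
  [12,14): 2 bp
  [14,21): 7 bp
  [21,39): 18 bp
  [39,48): 9 bp
  [48,59): 11 bp
  [59,64): 5 bp
  [64,66): 2 bp
  [66,77): 11 bp
  [77,84): 7 bp
  [84,92): 8 bp
  [92,96): 4 bp
  [96,111): 15 bp
  [111,115): 4 bp
  [115,130): 15 bp
  [130,139): 9 bp
  [139,143): 4 bp
  [143,150): 7 bp
  [150,168): 18 bp
  [168,179): 11 bp
  [179,189): 10 bp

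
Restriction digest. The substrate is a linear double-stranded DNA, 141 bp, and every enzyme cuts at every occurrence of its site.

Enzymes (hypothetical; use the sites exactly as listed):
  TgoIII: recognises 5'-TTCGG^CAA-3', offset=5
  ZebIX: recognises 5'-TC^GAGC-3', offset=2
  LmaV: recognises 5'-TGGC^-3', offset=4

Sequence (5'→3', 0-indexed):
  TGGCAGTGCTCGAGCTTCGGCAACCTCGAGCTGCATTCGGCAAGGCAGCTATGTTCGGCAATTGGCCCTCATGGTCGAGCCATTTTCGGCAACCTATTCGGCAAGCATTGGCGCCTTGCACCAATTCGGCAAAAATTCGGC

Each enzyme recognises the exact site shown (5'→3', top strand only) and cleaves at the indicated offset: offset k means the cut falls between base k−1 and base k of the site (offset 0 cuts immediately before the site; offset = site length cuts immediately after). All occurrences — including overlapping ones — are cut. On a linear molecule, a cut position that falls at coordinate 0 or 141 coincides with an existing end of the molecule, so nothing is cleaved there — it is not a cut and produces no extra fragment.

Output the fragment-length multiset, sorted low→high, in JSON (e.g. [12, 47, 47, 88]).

Scan for sites:
  TgoIII TTCGGCAA/5: at [15, 35, 53, 84, 96, 124] ⇒ [20, 40, 58, 89, 101, 129]
  ZebIX TCGAGC/2: at [9, 25, 74] ⇒ [11, 27, 76]
  LmaV TGGC/4: at [0, 62, 108] ⇒ [4, 66, 112]

All cut coordinates (distinct, sorted): [4, 11, 20, 27, 40, 58, 66, 76, 89, 101, 112, 129]

Fragment lengths:
  [0,4): 4 bp
  [4,11): 7 bp
  [11,20): 9 bp
  [20,27): 7 bp
  [27,40): 13 bp
  [40,58): 18 bp
  [58,66): 8 bp
  [66,76): 10 bp
  [76,89): 13 bp
  [89,101): 12 bp
  [101,112): 11 bp
  [112,129): 17 bp
  [129,141): 12 bp

[4,7,7,8,9,10,11,12,12,13,13,17,18]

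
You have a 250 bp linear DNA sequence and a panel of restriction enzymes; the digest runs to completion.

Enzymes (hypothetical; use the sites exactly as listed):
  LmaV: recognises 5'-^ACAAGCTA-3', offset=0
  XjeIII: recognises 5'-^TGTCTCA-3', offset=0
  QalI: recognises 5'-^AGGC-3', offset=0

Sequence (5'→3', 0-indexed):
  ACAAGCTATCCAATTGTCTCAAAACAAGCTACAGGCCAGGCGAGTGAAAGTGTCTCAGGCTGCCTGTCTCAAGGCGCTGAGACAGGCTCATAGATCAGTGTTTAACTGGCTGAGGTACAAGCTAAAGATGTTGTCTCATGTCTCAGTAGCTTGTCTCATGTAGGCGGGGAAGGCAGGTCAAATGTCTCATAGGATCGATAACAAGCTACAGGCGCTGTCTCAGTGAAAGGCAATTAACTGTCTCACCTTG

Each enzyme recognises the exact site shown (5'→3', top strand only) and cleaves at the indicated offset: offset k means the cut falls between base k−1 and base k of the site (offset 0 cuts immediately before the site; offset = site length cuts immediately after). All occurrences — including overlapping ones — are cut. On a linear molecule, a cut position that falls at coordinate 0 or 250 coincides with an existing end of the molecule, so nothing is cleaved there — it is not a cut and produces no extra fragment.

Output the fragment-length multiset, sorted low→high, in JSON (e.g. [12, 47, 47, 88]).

[5,6,6,7,7,8,9,9,9,9,10,11,12,12,12,12,13,13,14,15,18,33]

Per-enzyme occurrences:
  LmaV ACAAGCTA/0: at [0, 23, 116, 200] ⇒ [23, 116, 200] (position 0 is a terminus of the linear molecule — no cut)
  XjeIII TGTCTCA/0: at [14, 50, 64, 131, 138, 151, 182, 215, 238] ⇒ [14, 50, 64, 131, 138, 151, 182, 215, 238]
  QalI AGGC/0: at [32, 37, 56, 71, 83, 161, 170, 209, 227] ⇒ [32, 37, 56, 71, 83, 161, 170, 209, 227]

All cut coordinates (distinct, sorted): [14, 23, 32, 37, 50, 56, 64, 71, 83, 116, 131, 138, 151, 161, 170, 182, 200, 209, 215, 227, 238]

Fragments:
  [0,14): 14 bp
  [14,23): 9 bp
  [23,32): 9 bp
  [32,37): 5 bp
  [37,50): 13 bp
  [50,56): 6 bp
  [56,64): 8 bp
  [64,71): 7 bp
  [71,83): 12 bp
  [83,116): 33 bp
  [116,131): 15 bp
  [131,138): 7 bp
  [138,151): 13 bp
  [151,161): 10 bp
  [161,170): 9 bp
  [170,182): 12 bp
  [182,200): 18 bp
  [200,209): 9 bp
  [209,215): 6 bp
  [215,227): 12 bp
  [227,238): 11 bp
  [238,250): 12 bp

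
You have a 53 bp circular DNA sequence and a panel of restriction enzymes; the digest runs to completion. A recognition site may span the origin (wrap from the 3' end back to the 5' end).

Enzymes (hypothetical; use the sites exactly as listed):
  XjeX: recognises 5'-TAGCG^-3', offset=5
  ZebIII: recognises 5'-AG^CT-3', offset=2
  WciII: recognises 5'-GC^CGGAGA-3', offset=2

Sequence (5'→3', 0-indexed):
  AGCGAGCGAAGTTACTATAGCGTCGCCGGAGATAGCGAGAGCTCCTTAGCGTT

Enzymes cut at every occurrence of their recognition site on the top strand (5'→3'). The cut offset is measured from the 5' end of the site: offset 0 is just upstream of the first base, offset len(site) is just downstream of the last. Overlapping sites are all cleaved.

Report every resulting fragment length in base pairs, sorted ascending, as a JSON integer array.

Per-enzyme occurrences:
  XjeX TAGCG/5: at [17, 32, 46, 52] ⇒ [4, 22, 37, 51]
  ZebIII AGCT/2: at [39] ⇒ [41]
  WciII GCCGGAGA/2: at [24] ⇒ [26]

All cut coordinates (distinct, sorted): [4, 22, 26, 37, 41, 51]

Fragments:
  4→22: 18 bp
  22→26: 4 bp
  26→37: 11 bp
  37→41: 4 bp
  41→51: 10 bp
  51→4 (wrap): 53-51+4 = 6 bp

[4,4,6,10,11,18]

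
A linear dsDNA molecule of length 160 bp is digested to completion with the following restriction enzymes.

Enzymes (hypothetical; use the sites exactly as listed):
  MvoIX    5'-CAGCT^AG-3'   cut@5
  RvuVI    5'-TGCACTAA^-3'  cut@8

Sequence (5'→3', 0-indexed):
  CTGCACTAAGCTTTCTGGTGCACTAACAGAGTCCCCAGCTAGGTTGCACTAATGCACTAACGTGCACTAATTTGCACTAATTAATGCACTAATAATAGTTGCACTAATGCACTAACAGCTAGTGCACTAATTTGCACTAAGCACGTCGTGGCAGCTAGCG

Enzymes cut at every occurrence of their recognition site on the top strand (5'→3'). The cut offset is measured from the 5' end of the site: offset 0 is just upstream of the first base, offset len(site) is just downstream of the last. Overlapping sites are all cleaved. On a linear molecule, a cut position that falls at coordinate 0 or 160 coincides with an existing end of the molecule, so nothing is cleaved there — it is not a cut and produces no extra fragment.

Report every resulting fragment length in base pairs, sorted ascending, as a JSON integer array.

[4,5,8,8,9,10,10,10,10,12,12,14,15,16,17]

Per-enzyme occurrences:
  MvoIX CAGCTAG/5: at [35, 115, 151] ⇒ [40, 120, 156]
  RvuVI TGCACTAA/8: at [1, 18, 44, 52, 62, 72, 84, 99, 107, 122, 132] ⇒ [9, 26, 52, 60, 70, 80, 92, 107, 115, 130, 140]

All cut coordinates (distinct, sorted): [9, 26, 40, 52, 60, 70, 80, 92, 107, 115, 120, 130, 140, 156]

Fragment lengths:
  [0,9): 9 bp
  [9,26): 17 bp
  [26,40): 14 bp
  [40,52): 12 bp
  [52,60): 8 bp
  [60,70): 10 bp
  [70,80): 10 bp
  [80,92): 12 bp
  [92,107): 15 bp
  [107,115): 8 bp
  [115,120): 5 bp
  [120,130): 10 bp
  [130,140): 10 bp
  [140,156): 16 bp
  [156,160): 4 bp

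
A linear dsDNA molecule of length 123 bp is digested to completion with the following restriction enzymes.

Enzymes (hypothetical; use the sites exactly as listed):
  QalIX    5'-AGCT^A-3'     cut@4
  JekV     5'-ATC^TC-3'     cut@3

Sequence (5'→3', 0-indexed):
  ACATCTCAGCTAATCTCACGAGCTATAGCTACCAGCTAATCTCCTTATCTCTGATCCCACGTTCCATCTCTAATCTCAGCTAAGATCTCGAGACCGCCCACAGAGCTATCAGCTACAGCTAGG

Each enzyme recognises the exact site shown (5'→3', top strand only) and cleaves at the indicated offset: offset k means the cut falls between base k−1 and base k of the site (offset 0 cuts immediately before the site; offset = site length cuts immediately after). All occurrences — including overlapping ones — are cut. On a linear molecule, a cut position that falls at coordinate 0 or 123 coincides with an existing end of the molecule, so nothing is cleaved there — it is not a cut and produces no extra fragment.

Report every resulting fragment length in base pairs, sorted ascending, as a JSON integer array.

[3,4,4,5,6,6,6,6,6,7,7,7,8,9,19,20]

Site scan:
  QalIX (AGCTA, off=4): starts [7, 20, 26, 33, 77, 103, 110, 116] → cuts [11, 24, 30, 37, 81, 107, 114, 120]
  JekV (ATCTC, off=3): starts [2, 12, 38, 46, 65, 72, 84] → cuts [5, 15, 41, 49, 68, 75, 87]

All cut coordinates (distinct, sorted): [5, 11, 15, 24, 30, 37, 41, 49, 68, 75, 81, 87, 107, 114, 120]

Fragments:
  [0,5): 5 bp
  [5,11): 6 bp
  [11,15): 4 bp
  [15,24): 9 bp
  [24,30): 6 bp
  [30,37): 7 bp
  [37,41): 4 bp
  [41,49): 8 bp
  [49,68): 19 bp
  [68,75): 7 bp
  [75,81): 6 bp
  [81,87): 6 bp
  [87,107): 20 bp
  [107,114): 7 bp
  [114,120): 6 bp
  [120,123): 3 bp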